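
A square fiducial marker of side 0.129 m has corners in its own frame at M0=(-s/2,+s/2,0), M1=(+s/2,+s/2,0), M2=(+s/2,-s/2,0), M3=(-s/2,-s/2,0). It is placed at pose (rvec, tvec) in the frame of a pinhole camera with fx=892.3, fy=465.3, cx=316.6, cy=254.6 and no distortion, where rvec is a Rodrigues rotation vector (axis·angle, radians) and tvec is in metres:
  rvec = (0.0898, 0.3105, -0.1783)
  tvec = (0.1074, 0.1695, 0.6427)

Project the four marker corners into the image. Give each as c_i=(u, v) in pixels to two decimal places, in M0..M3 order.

c0=(395.72, 424.25) c1=(572.88, 419.76) c2=(541.12, 326.73) c3=(363.81, 336.96)

Intrinsics K: fx=892.3, fy=465.3, cx=316.6, cy=254.6
Marker side s = 0.129 m; corners in marker frame (Z=0):
  M0 = (-0.0645, +0.0645, 0)
  M1 = (+0.0645, +0.0645, 0)
  M2 = (+0.0645, -0.0645, 0)
  M3 = (-0.0645, -0.0645, 0)
rvec = (0.0898, 0.3105, -0.1783), |rvec| = θ = 0.36914 rad = 21.150°
Rodrigues: sinθ=0.36081, 1−cosθ=0.06736; R = I + sinθ·[k]× + (1−cosθ)·[k]×²:
    [+0.93662 +0.18806 +0.29558]
    [-0.16049 +0.98030 -0.11514]
    [-0.31141 +0.06041 +0.94835]
t = (0.1074, 0.1695, 0.6427) m
M0: Pc = R·M0+t = (+0.05912, +0.24308, +0.66668); u = 892.3·(+0.05912)/0.66668 + 316.6 = 395.7243, v = 465.3·(+0.24308)/0.66668 + 254.6 = 424.2545
M1: Pc = R·M1+t = (+0.17994, +0.22238, +0.62651); u = 892.3·(+0.17994)/0.62651 + 316.6 = 572.8807, v = 465.3·(+0.22238)/0.62651 + 254.6 = 419.7564
M2: Pc = R·M2+t = (+0.15568, +0.09592, +0.61872); u = 892.3·(+0.15568)/0.61872 + 316.6 = 541.1212, v = 465.3·(+0.09592)/0.61872 + 254.6 = 326.7348
M3: Pc = R·M3+t = (+0.03486, +0.11662, +0.65889); u = 892.3·(+0.03486)/0.65889 + 316.6 = 363.8060, v = 465.3·(+0.11662)/0.65889 + 254.6 = 336.9575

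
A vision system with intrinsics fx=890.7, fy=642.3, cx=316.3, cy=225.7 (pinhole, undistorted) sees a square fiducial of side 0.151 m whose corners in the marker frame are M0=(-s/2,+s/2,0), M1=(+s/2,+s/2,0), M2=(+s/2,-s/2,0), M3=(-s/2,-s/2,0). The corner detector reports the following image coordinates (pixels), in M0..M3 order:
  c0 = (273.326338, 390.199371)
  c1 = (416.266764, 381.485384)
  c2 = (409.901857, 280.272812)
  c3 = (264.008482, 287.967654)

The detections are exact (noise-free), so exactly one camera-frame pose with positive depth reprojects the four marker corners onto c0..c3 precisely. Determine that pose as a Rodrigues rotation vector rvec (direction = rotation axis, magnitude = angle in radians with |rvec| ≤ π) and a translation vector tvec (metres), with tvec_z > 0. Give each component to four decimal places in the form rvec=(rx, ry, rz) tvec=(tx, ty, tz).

rvec=(0.1196, -0.0752, -0.0620) tvec=(0.0260, 0.1581, 0.9252)

Intrinsics K: fx=890.7, fy=642.3, cx=316.3, cy=225.7
Marker side s = 0.151 m; corners in marker frame (Z=0):
  M0 = (-0.0755, +0.0755, 0)
  M1 = (+0.0755, +0.0755, 0)
  M2 = (+0.0755, -0.0755, 0)
  M3 = (-0.0755, -0.0755, 0)
Detected image corners:
  c0 = (273.326338, 390.199371) px
  c1 = (416.266764, 381.485384) px
  c2 = (409.901857, 280.272812) px
  c3 = (264.008482, 287.967654) px
Planar DLT: solve 8×8 A·h = b for H (H[2,2]=1):
  H  [+982.53180 +96.60802 +341.33414]
  H  [-28.59544 +717.59854 +335.46142]
  H  [+0.07694 +0.13124 +1.00000]
B = K⁻¹H; ‖b₁‖=1.080899, ‖b₂‖=1.080899; λ = 2/(‖b₁‖+‖b₂‖) = 0.925156, sign → tz>0 ⇒ λ=+0.925156
r₁ = λ·B[:,0] = (+0.99526,-0.06620,+0.07118); r₂ = λ·B[:,1] = (+0.05723,+0.99095,+0.12141)
r₃ = r₁×r₂ = (-0.07857,-0.11677,+0.99005); SVD([r₁ r₂ r₃]) → R = UVᵀ:
  R  [+0.99526 +0.05723 -0.07857]
  R  [-0.06620 +0.99095 -0.11677]
  R  [+0.07118 +0.12141 +0.99005]
t = (+0.02600, +0.15810, +0.92516) m
tr R = 2.976262; θ = arccos((tr R − 1)/2) = 0.154224 rad = 8.836°
axis k = ((R−Rᵀ)₃₂, (R−Rᵀ)₁₃, (R−Rᵀ)₂₁) / (2 sinθ) = (+0.775254, -0.487417, -0.401752)
rvec = θ·k = (+0.119563, -0.075171, -0.061960)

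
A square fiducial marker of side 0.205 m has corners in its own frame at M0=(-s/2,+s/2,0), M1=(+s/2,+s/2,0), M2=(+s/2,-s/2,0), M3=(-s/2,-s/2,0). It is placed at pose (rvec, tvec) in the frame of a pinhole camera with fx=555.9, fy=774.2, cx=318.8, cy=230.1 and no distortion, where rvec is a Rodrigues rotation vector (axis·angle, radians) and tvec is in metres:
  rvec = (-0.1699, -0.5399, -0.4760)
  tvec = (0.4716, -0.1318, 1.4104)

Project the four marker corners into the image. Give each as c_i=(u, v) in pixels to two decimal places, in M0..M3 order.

Intrinsics K: fx=555.9, fy=774.2, cx=318.8, cy=230.1
Marker side s = 0.205 m; corners in marker frame (Z=0):
  M0 = (-0.1025, +0.1025, 0)
  M1 = (+0.1025, +0.1025, 0)
  M2 = (+0.1025, -0.1025, 0)
  M3 = (-0.1025, -0.1025, 0)
rvec = (-0.1699, -0.5399, -0.4760), |rvec| = θ = 0.73955 rad = 42.373°
Rodrigues: sinθ=0.67396, 1−cosθ=0.26123; R = I + sinθ·[k]× + (1−cosθ)·[k]×²:
    [+0.75256 +0.47759 -0.45339]
    [-0.38997 +0.87800 +0.27758]
    [+0.53064 -0.03209 +0.84699]
t = (0.4716, -0.1318, 1.4104) m
M0: Pc = R·M0+t = (+0.44342, -0.00183, +1.35272); u = 555.9·(+0.44342)/1.35272 + 318.8 = 501.0216, v = 774.2·(-0.00183)/1.35272 + 230.1 = 229.0506
M1: Pc = R·M1+t = (+0.59769, -0.08178, +1.46150); u = 555.9·(+0.59769)/1.46150 + 318.8 = 546.1389, v = 774.2·(-0.08178)/1.46150 + 230.1 = 186.7802
M2: Pc = R·M2+t = (+0.49978, -0.26177, +1.46808); u = 555.9·(+0.49978)/1.46808 + 318.8 = 508.0472, v = 774.2·(-0.26177)/1.46808 + 230.1 = 92.0560
M3: Pc = R·M3+t = (+0.34551, -0.18182, +1.35930); u = 555.9·(+0.34551)/1.35930 + 318.8 = 460.0999, v = 774.2·(-0.18182)/1.35930 + 230.1 = 126.5413

c0=(501.02, 229.05) c1=(546.14, 186.78) c2=(508.05, 92.06) c3=(460.10, 126.54)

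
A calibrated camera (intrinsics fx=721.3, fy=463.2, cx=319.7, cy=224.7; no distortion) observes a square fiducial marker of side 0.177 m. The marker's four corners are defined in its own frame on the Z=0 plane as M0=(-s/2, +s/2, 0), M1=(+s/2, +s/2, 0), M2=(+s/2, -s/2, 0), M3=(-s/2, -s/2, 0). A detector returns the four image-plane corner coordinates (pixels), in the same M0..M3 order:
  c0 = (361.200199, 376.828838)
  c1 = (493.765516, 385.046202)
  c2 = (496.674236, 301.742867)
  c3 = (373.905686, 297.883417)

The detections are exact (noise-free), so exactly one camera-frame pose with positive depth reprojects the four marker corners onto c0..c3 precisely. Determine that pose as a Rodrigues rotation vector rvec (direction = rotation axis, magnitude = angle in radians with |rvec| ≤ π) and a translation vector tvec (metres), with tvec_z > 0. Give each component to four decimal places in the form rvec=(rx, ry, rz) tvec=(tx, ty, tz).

rvec=(-0.4874, 0.2682, 0.0726) tvec=(0.1539, 0.2476, 1.0060)

Intrinsics K: fx=721.3, fy=463.2, cx=319.7, cy=224.7
Marker side s = 0.177 m; corners in marker frame (Z=0):
  M0 = (-0.0885, +0.0885, 0)
  M1 = (+0.0885, +0.0885, 0)
  M2 = (+0.0885, -0.0885, 0)
  M3 = (-0.0885, -0.0885, 0)
Detected image corners:
  c0 = (361.200199, 376.828838) px
  c1 = (493.765516, 385.046202) px
  c2 = (496.674236, 301.742867) px
  c3 = (373.905686, 297.883417) px
Planar DLT: solve 8×8 A·h = b for H (H[2,2]=1):
  H  [+603.70658 -238.91588 +430.01660]
  H  [-58.27552 +304.84878 +338.68761]
  H  [-0.27000 -0.45005 +1.00000]
B = K⁻¹H; ‖b₁‖=0.994025, ‖b₂‖=0.994025; λ = 2/(‖b₁‖+‖b₂‖) = 1.006011, sign → tz>0 ⇒ λ=+1.006011
r₁ = λ·B[:,0] = (+0.96239,+0.00520,-0.27162); r₂ = λ·B[:,1] = (-0.13255,+0.88173,-0.45276)
r₃ = r₁×r₂ = (+0.23714,+0.47173,+0.84925); SVD([r₁ r₂ r₃]) → R = UVᵀ:
  R  [+0.96239 -0.13255 +0.23714]
  R  [+0.00520 +0.88173 +0.47173]
  R  [-0.27162 -0.45276 +0.84925]
t = (+0.15386, +0.24757, +1.00601) m
tr R = 2.693371; θ = arccos((tr R − 1)/2) = 0.561071 rad = 32.147°
axis k = ((R−Rᵀ)₃₂, (R−Rᵀ)₁₃, (R−Rᵀ)₂₁) / (2 sinθ) = (-0.868729, +0.478076, +0.129435)
rvec = θ·k = (-0.487419, +0.268235, +0.072622)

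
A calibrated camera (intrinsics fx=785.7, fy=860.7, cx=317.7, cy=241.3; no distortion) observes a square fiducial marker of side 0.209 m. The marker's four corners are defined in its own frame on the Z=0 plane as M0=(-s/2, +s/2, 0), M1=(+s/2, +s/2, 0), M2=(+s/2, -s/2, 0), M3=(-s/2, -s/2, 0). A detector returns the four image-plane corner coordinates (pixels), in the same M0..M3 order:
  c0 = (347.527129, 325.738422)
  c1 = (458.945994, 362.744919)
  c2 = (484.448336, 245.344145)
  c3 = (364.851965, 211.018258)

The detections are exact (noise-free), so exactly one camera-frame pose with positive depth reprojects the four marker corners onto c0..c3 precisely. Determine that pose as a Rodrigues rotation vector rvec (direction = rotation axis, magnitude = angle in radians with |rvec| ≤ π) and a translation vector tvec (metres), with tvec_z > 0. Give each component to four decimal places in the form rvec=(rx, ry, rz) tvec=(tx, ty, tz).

Intrinsics K: fx=785.7, fy=860.7, cx=317.7, cy=241.3
Marker side s = 0.209 m; corners in marker frame (Z=0):
  M0 = (-0.1045, +0.1045, 0)
  M1 = (+0.1045, +0.1045, 0)
  M2 = (+0.1045, -0.1045, 0)
  M3 = (-0.1045, -0.1045, 0)
Detected image corners:
  c0 = (347.527129, 325.738422) px
  c1 = (458.945994, 362.744919) px
  c2 = (484.448336, 245.344145) px
  c3 = (364.851965, 211.018258) px
Planar DLT: solve 8×8 A·h = b for H (H[2,2]=1):
  H  [+468.00557 +22.59490 +412.38107]
  H  [+112.74115 +641.35463 +287.65896]
  H  [-0.20304 +0.30110 +1.00000]
B = K⁻¹H; ‖b₁‖=0.732042, ‖b₂‖=0.732042; λ = 2/(‖b₁‖+‖b₂‖) = 1.366041, sign → tz>0 ⇒ λ=+1.366041
r₁ = λ·B[:,0] = (+0.92584,+0.25669,-0.27736); r₂ = λ·B[:,1] = (-0.12703,+0.90260,+0.41131)
r₃ = r₁×r₂ = (+0.35593,-0.34558,+0.86827); SVD([r₁ r₂ r₃]) → R = UVᵀ:
  R  [+0.92584 -0.12703 +0.35593]
  R  [+0.25669 +0.90260 -0.34558]
  R  [-0.27736 +0.41131 +0.86827]
t = (+0.16462, +0.07358, +1.36604) m
tr R = 2.696710; θ = arccos((tr R − 1)/2) = 0.557925 rad = 31.967°
axis k = ((R−Rᵀ)₃₂, (R−Rᵀ)₁₃, (R−Rᵀ)₂₁) / (2 sinθ) = (+0.714816, +0.598087, +0.362396)
rvec = θ·k = (+0.398814, +0.333688, +0.202190)

rvec=(0.3988, 0.3337, 0.2022) tvec=(0.1646, 0.0736, 1.3660)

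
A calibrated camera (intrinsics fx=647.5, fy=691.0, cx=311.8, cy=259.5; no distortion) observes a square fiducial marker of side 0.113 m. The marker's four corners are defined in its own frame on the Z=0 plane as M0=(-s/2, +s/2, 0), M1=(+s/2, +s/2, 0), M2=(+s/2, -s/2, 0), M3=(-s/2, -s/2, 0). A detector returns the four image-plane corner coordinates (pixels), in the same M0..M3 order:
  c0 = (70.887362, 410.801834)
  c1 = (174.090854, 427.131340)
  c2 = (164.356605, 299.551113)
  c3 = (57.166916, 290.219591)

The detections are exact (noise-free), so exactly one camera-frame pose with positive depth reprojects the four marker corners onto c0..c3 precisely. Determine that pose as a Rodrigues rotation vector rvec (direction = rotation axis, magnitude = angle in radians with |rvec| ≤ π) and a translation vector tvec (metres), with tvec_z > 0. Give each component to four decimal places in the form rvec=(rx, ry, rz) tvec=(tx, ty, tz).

Intrinsics K: fx=647.5, fy=691.0, cx=311.8, cy=259.5
Marker side s = 0.113 m; corners in marker frame (Z=0):
  M0 = (-0.0565, +0.0565, 0)
  M1 = (+0.0565, +0.0565, 0)
  M2 = (+0.0565, -0.0565, 0)
  M3 = (-0.0565, -0.0565, 0)
Detected image corners:
  c0 = (70.887362, 410.801834) px
  c1 = (174.090854, 427.131340) px
  c2 = (164.356605, 299.551113) px
  c3 = (57.166916, 290.219591) px
Planar DLT: solve 8×8 A·h = b for H (H[2,2]=1):
  H  [+867.57128 +150.44933 +115.15170]
  H  [-78.50396 +1238.29575 +358.11670]
  H  [-0.54000 +0.39553 +1.00000]
B = K⁻¹H; ‖b₁‖=1.690939, ‖b₂‖=1.690939; λ = 2/(‖b₁‖+‖b₂‖) = 0.591387, sign → tz>0 ⇒ λ=+0.591387
r₁ = λ·B[:,0] = (+0.94617,+0.05274,-0.31935); r₂ = λ·B[:,1] = (+0.02477,+0.97194,+0.23391)
r₃ = r₁×r₂ = (+0.32273,-0.22923,+0.91831); SVD([r₁ r₂ r₃]) → R = UVᵀ:
  R  [+0.94617 +0.02477 +0.32273]
  R  [+0.05274 +0.97194 -0.22923]
  R  [-0.31935 +0.23391 +0.91831]
t = (-0.17961, +0.08440, +0.59139) m
tr R = 2.836423; θ = arccos((tr R − 1)/2) = 0.407255 rad = 23.334°
axis k = ((R−Rᵀ)₃₂, (R−Rᵀ)₁₃, (R−Rᵀ)₂₁) / (2 sinθ) = (+0.584648, +0.810518, +0.035309)
rvec = θ·k = (+0.238101, +0.330087, +0.014380)

rvec=(0.2381, 0.3301, 0.0144) tvec=(-0.1796, 0.0844, 0.5914)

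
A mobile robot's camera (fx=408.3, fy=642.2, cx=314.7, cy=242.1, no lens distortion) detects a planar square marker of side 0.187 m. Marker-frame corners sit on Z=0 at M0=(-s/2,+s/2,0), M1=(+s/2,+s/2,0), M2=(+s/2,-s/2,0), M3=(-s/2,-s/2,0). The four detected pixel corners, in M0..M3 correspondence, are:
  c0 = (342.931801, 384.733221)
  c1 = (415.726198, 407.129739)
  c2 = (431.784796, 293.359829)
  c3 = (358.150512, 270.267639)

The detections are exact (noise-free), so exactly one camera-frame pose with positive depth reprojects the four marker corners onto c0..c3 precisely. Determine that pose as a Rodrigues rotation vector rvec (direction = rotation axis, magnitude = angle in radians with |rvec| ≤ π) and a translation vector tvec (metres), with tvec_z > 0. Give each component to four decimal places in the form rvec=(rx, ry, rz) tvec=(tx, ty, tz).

Intrinsics K: fx=408.3, fy=642.2, cx=314.7, cy=242.1
Marker side s = 0.187 m; corners in marker frame (Z=0):
  M0 = (-0.0935, +0.0935, 0)
  M1 = (+0.0935, +0.0935, 0)
  M2 = (+0.0935, -0.0935, 0)
  M3 = (-0.0935, -0.0935, 0)
Detected image corners:
  c0 = (342.931801, 384.733221) px
  c1 = (415.726198, 407.129739) px
  c2 = (431.784796, 293.359829) px
  c3 = (358.150512, 270.267639) px
Planar DLT: solve 8×8 A·h = b for H (H[2,2]=1):
  H  [+399.07204 -58.26750 +387.16731]
  H  [+128.23807 +632.45470 +339.24293]
  H  [+0.01954 +0.06552 +1.00000]
B = K⁻¹H; ‖b₁‖=0.981561, ‖b₂‖=0.981561; λ = 2/(‖b₁‖+‖b₂‖) = 1.018785, sign → tz>0 ⇒ λ=+1.018785
r₁ = λ·B[:,0] = (+0.98042,+0.19593,+0.01991); r₂ = λ·B[:,1] = (-0.19684,+0.97816,+0.06675)
r₃ = r₁×r₂ = (-0.00639,-0.06936,+0.99757); SVD([r₁ r₂ r₃]) → R = UVᵀ:
  R  [+0.98042 -0.19684 -0.00639]
  R  [+0.19593 +0.97816 -0.06936]
  R  [+0.01991 +0.06675 +0.99757]
t = (+0.18082, +0.15411, +1.01879) m
tr R = 2.956148; θ = arccos((tr R − 1)/2) = 0.209793 rad = 12.020°
axis k = ((R−Rᵀ)₃₂, (R−Rᵀ)₁₃, (R−Rᵀ)₂₁) / (2 sinθ) = (+0.326787, -0.063150, +0.942986)
rvec = θ·k = (+0.068558, -0.013248, +0.197832)

rvec=(0.0686, -0.0132, 0.1978) tvec=(0.1808, 0.1541, 1.0188)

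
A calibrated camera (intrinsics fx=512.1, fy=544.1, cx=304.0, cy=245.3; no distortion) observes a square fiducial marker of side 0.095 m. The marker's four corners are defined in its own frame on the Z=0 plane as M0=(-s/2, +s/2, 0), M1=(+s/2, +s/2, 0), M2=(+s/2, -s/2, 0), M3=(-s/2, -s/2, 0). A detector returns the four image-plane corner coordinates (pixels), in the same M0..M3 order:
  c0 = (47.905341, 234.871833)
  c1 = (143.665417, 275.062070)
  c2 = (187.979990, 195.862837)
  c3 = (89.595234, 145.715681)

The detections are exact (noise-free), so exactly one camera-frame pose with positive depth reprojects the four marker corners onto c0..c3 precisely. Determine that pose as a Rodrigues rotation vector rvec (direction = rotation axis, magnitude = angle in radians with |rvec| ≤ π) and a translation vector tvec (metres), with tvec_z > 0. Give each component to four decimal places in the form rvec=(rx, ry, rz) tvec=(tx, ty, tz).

rvec=(0.4597, -0.3479, 0.5246) tvec=(-0.1757, -0.0269, 0.4853)

Intrinsics K: fx=512.1, fy=544.1, cx=304.0, cy=245.3
Marker side s = 0.095 m; corners in marker frame (Z=0):
  M0 = (-0.0475, +0.0475, 0)
  M1 = (+0.0475, +0.0475, 0)
  M2 = (+0.0475, -0.0475, 0)
  M3 = (-0.0475, -0.0475, 0)
Detected image corners:
  c0 = (47.905341, 234.871833) px
  c1 = (143.665417, 275.062070) px
  c2 = (187.979990, 195.862837) px
  c3 = (89.595234, 145.715681) px
Planar DLT: solve 8×8 A·h = b for H (H[2,2]=1):
  H  [+1124.88702 -373.99636 +118.63129]
  H  [+661.66149 +1027.70283 +215.17556]
  H  [+0.88259 +0.67559 +1.00000]
B = K⁻¹H; ‖b₁‖=2.060635, ‖b₂‖=2.060636; λ = 2/(‖b₁‖+‖b₂‖) = 0.485287, sign → tz>0 ⇒ λ=+0.485287
r₁ = λ·B[:,0] = (+0.81173,+0.39704,+0.42831); r₂ = λ·B[:,1] = (-0.54904,+0.76881,+0.32786)
r₃ = r₁×r₂ = (-0.19911,-0.50129,+0.84206); SVD([r₁ r₂ r₃]) → R = UVᵀ:
  R  [+0.81173 -0.54904 -0.19911]
  R  [+0.39704 +0.76881 -0.50129]
  R  [+0.42831 +0.32786 +0.84206]
t = (-0.17566, -0.02687, +0.48529) m
tr R = 2.422597; θ = arccos((tr R − 1)/2) = 0.779452 rad = 44.659°
axis k = ((R−Rᵀ)₃₂, (R−Rᵀ)₁₃, (R−Rᵀ)₂₁) / (2 sinθ) = (+0.589812, -0.446315, +0.672997)
rvec = θ·k = (+0.459730, -0.347881, +0.524569)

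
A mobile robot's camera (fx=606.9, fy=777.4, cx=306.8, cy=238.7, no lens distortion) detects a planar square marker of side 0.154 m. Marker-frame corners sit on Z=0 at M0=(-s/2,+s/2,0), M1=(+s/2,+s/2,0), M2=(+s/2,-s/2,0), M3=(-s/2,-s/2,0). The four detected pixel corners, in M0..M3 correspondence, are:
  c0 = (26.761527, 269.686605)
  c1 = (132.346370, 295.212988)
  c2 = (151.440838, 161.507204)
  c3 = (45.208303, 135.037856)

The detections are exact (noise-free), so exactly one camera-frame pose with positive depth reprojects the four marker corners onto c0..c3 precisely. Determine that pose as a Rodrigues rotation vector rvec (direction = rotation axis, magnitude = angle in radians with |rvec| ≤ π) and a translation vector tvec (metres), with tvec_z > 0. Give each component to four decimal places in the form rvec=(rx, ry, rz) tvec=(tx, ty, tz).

Intrinsics K: fx=606.9, fy=777.4, cx=306.8, cy=238.7
Marker side s = 0.154 m; corners in marker frame (Z=0):
  M0 = (-0.0770, +0.0770, 0)
  M1 = (+0.0770, +0.0770, 0)
  M2 = (+0.0770, -0.0770, 0)
  M3 = (-0.0770, -0.0770, 0)
Detected image corners:
  c0 = (26.761527, 269.686605) px
  c1 = (132.346370, 295.212988) px
  c2 = (151.440838, 161.507204) px
  c3 = (45.208303, 135.037856) px
Planar DLT: solve 8×8 A·h = b for H (H[2,2]=1):
  H  [+690.97363 -117.78298 +89.05543]
  H  [+176.70602 +881.22470 +215.63660]
  H  [+0.03668 +0.04621 +1.00000]
B = K⁻¹H; ‖b₁‖=1.141223, ‖b₂‖=1.141223; λ = 2/(‖b₁‖+‖b₂‖) = 0.876253, sign → tz>0 ⇒ λ=+0.876253
r₁ = λ·B[:,0] = (+0.98139,+0.18931,+0.03214); r₂ = λ·B[:,1] = (-0.19053,+0.98085,+0.04049)
r₃ = r₁×r₂ = (-0.02386,-0.04586,+0.99866); SVD([r₁ r₂ r₃]) → R = UVᵀ:
  R  [+0.98139 -0.19053 -0.02386]
  R  [+0.18931 +0.98085 -0.04586]
  R  [+0.03214 +0.04049 +0.99866]
t = (-0.31438, -0.02600, +0.87625) m
tr R = 2.960901; θ = arccos((tr R − 1)/2) = 0.198059 rad = 11.348°
axis k = ((R−Rᵀ)₃₂, (R−Rᵀ)₁₃, (R−Rᵀ)₂₁) / (2 sinθ) = (+0.219443, -0.142305, +0.965191)
rvec = θ·k = (+0.043463, -0.028185, +0.191165)

rvec=(0.0435, -0.0282, 0.1912) tvec=(-0.3144, -0.0260, 0.8763)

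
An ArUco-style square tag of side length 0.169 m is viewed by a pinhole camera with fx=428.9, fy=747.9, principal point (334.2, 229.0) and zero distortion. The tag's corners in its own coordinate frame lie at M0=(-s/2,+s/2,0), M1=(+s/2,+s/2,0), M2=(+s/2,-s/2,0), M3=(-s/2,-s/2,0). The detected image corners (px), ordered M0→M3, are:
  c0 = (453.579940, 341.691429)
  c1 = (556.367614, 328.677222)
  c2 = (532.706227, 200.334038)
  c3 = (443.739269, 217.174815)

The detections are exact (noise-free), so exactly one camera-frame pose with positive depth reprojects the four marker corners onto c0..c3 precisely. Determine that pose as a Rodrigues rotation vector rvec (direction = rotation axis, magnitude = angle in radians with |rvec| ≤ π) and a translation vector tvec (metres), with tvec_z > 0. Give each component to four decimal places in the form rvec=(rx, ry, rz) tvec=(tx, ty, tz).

Intrinsics K: fx=428.9, fy=747.9, cx=334.2, cy=229.0
Marker side s = 0.169 m; corners in marker frame (Z=0):
  M0 = (-0.0845, +0.0845, 0)
  M1 = (+0.0845, +0.0845, 0)
  M2 = (+0.0845, -0.0845, 0)
  M3 = (-0.0845, -0.0845, 0)
Detected image corners:
  c0 = (453.579940, 341.691429) px
  c1 = (556.367614, 328.677222) px
  c2 = (532.706227, 200.334038) px
  c3 = (443.739269, 217.174815) px
Planar DLT: solve 8×8 A·h = b for H (H[2,2]=1):
  H  [+428.40038 -301.62114 +494.91799]
  H  [-163.65725 +528.89142 +267.84190]
  H  [-0.27414 -0.80506 +1.00000]
B = K⁻¹H; ‖b₁‖=1.250352, ‖b₂‖=1.250352; λ = 2/(‖b₁‖+‖b₂‖) = 0.799775, sign → tz>0 ⇒ λ=+0.799775
r₁ = λ·B[:,0] = (+0.96969,-0.10788,-0.21925); r₂ = λ·B[:,1] = (-0.06073,+0.76272,-0.64387)
r₃ = r₁×r₂ = (+0.23669,+0.63767,+0.73305); SVD([r₁ r₂ r₃]) → R = UVᵀ:
  R  [+0.96969 -0.06073 +0.23669]
  R  [-0.10788 +0.76272 +0.63767]
  R  [-0.21925 -0.64387 +0.73305]
t = (+0.29969, +0.04154, +0.79977) m
tr R = 2.465458; θ = arccos((tr R − 1)/2) = 0.748473 rad = 42.884°
axis k = ((R−Rᵀ)₃₂, (R−Rᵀ)₁₃, (R−Rᵀ)₂₁) / (2 sinθ) = (-0.941584, +0.334994, -0.034637)
rvec = θ·k = (-0.704750, +0.250734, -0.025925)

rvec=(-0.7047, 0.2507, -0.0259) tvec=(0.2997, 0.0415, 0.7998)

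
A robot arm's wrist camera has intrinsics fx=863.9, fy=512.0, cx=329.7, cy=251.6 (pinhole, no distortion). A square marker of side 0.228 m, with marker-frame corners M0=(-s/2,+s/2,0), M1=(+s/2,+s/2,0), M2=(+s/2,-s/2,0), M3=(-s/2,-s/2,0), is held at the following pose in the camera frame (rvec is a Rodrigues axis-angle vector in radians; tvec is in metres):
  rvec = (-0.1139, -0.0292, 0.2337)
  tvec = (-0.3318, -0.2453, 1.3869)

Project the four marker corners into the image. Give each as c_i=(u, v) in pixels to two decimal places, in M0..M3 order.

Intrinsics K: fx=863.9, fy=512.0, cx=329.7, cy=251.6
Marker side s = 0.228 m; corners in marker frame (Z=0):
  M0 = (-0.1140, +0.1140, 0)
  M1 = (+0.1140, +0.1140, 0)
  M2 = (+0.1140, -0.1140, 0)
  M3 = (-0.1140, -0.1140, 0)
rvec = (-0.1139, -0.0292, 0.2337), |rvec| = θ = 0.26161 rad = 14.989°
Rodrigues: sinθ=0.25864, 1−cosθ=0.03403; R = I + sinθ·[k]× + (1−cosθ)·[k]×²:
    [+0.97242 -0.22939 -0.04210]
    [+0.23270 +0.96640 +0.10921]
    [+0.01563 -0.11600 +0.99313]
t = (-0.3318, -0.2453, 1.3869) m
M0: Pc = R·M0+t = (-0.46881, -0.16166, +1.37189); u = 863.9·(-0.46881)/1.37189 + 329.7 = 34.4861, v = 512.0·(-0.16166)/1.37189 + 251.6 = 191.2681
M1: Pc = R·M1+t = (-0.24709, -0.10860, +1.37546); u = 863.9·(-0.24709)/1.37546 + 329.7 = 174.5048, v = 512.0·(-0.10860)/1.37546 + 251.6 = 211.1736
M2: Pc = R·M2+t = (-0.19479, -0.32894, +1.40191); u = 863.9·(-0.19479)/1.40191 + 329.7 = 209.6621, v = 512.0·(-0.32894)/1.40191 + 251.6 = 131.4648
M3: Pc = R·M3+t = (-0.41651, -0.38200, +1.39834); u = 863.9·(-0.41651)/1.39834 + 329.7 = 72.3813, v = 512.0·(-0.38200)/1.39834 + 251.6 = 111.7326

c0=(34.49, 191.27) c1=(174.50, 211.17) c2=(209.66, 131.46) c3=(72.38, 111.73)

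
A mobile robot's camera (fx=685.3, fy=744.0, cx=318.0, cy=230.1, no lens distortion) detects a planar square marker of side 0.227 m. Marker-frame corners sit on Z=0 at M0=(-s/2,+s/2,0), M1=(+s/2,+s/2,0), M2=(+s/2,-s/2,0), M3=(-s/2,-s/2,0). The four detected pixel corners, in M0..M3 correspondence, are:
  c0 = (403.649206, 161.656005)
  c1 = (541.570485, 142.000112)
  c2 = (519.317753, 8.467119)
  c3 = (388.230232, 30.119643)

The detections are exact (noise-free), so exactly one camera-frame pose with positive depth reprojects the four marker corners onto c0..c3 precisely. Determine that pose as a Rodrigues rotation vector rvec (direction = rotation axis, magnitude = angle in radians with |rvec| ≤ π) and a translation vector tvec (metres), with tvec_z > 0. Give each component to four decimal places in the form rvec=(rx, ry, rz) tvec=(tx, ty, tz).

Intrinsics K: fx=685.3, fy=744.0, cx=318.0, cy=230.1
Marker side s = 0.227 m; corners in marker frame (Z=0):
  M0 = (-0.1135, +0.1135, 0)
  M1 = (+0.1135, +0.1135, 0)
  M2 = (+0.1135, -0.1135, 0)
  M3 = (-0.1135, -0.1135, 0)
Detected image corners:
  c0 = (403.649206, 161.656005) px
  c1 = (541.570485, 142.000112) px
  c2 = (519.317753, 8.467119) px
  c3 = (388.230232, 30.119643) px
Planar DLT: solve 8×8 A·h = b for H (H[2,2]=1):
  H  [+546.27721 -14.43616 +462.21119]
  H  [-99.57012 +565.84082 +84.09780]
  H  [-0.09908 -0.20994 +1.00000]
B = K⁻¹H; ‖b₁‖=0.855164, ‖b₂‖=0.855164; λ = 2/(‖b₁‖+‖b₂‖) = 1.169366, sign → tz>0 ⇒ λ=+1.169366
r₁ = λ·B[:,0] = (+0.98591,-0.12066,-0.11586); r₂ = λ·B[:,1] = (+0.08929,+0.96528,-0.24550)
r₃ = r₁×r₂ = (+0.14146,+0.23170,+0.96245); SVD([r₁ r₂ r₃]) → R = UVᵀ:
  R  [+0.98591 +0.08929 +0.14146]
  R  [-0.12066 +0.96528 +0.23170]
  R  [-0.11586 -0.24550 +0.96245]
t = (+0.24608, -0.22948, +1.16937) m
tr R = 2.913631; θ = arccos((tr R − 1)/2) = 0.294953 rad = 16.900°
axis k = ((R−Rᵀ)₃₂, (R−Rᵀ)₁₃, (R−Rᵀ)₂₁) / (2 sinθ) = (-0.820787, +0.442609, -0.361117)
rvec = θ·k = (-0.242094, +0.130549, -0.106513)

rvec=(-0.2421, 0.1305, -0.1065) tvec=(0.2461, -0.2295, 1.1694)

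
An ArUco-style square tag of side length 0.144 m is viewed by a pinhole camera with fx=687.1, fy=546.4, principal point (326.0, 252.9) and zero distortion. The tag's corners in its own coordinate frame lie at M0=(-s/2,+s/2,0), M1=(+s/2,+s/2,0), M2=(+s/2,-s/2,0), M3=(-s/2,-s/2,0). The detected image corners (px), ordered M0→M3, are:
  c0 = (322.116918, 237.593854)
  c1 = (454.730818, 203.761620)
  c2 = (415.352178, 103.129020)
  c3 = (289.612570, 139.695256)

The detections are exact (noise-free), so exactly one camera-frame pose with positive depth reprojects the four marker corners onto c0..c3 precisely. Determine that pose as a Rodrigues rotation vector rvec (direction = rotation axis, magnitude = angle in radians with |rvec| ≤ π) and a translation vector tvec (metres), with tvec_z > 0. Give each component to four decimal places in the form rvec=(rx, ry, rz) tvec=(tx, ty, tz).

Intrinsics K: fx=687.1, fy=546.4, cx=326.0, cy=252.9
Marker side s = 0.144 m; corners in marker frame (Z=0):
  M0 = (-0.0720, +0.0720, 0)
  M1 = (+0.0720, +0.0720, 0)
  M2 = (+0.0720, -0.0720, 0)
  M3 = (-0.0720, -0.0720, 0)
Detected image corners:
  c0 = (322.116918, 237.593854) px
  c1 = (454.730818, 203.761620) px
  c2 = (415.352178, 103.129020) px
  c3 = (289.612570, 139.695256) px
Planar DLT: solve 8×8 A·h = b for H (H[2,2]=1):
  H  [+787.88774 +142.42418 +368.71631]
  H  [-294.81464 +639.89459 +170.38774]
  H  [-0.29337 -0.28793 +1.00000]
B = K⁻¹H; ‖b₁‖=1.379338, ‖b₂‖=1.379338; λ = 2/(‖b₁‖+‖b₂‖) = 0.724986, sign → tz>0 ⇒ λ=+0.724986
r₁ = λ·B[:,0] = (+0.93224,-0.29273,-0.21269); r₂ = λ·B[:,1] = (+0.24932,+0.94566,-0.20875)
r₃ = r₁×r₂ = (+0.26223,+0.14158,+0.95456); SVD([r₁ r₂ r₃]) → R = UVᵀ:
  R  [+0.93224 +0.24932 +0.26223]
  R  [-0.29273 +0.94566 +0.14158]
  R  [-0.21269 -0.20875 +0.95456]
t = (+0.04507, -0.10948, +0.72499) m
tr R = 2.832459; θ = arccos((tr R − 1)/2) = 0.412230 rad = 23.619°
axis k = ((R−Rᵀ)₃₂, (R−Rᵀ)₁₃, (R−Rᵀ)₂₁) / (2 sinθ) = (-0.437189, +0.592682, -0.676457)
rvec = θ·k = (-0.180222, +0.244321, -0.278856)

rvec=(-0.1802, 0.2443, -0.2789) tvec=(0.0451, -0.1095, 0.7250)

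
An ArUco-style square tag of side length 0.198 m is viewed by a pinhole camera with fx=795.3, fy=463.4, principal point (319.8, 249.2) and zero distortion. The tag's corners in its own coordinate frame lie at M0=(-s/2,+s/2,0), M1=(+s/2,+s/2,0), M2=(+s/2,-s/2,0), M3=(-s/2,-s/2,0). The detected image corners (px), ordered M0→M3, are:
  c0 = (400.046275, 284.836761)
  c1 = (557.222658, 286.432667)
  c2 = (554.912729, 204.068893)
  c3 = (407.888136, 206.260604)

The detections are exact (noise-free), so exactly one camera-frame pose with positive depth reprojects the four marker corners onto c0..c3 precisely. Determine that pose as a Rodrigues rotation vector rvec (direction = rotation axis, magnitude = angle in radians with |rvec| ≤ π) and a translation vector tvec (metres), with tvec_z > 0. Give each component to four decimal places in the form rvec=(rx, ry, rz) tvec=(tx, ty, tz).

Intrinsics K: fx=795.3, fy=463.4, cx=319.8, cy=249.2
Marker side s = 0.198 m; corners in marker frame (Z=0):
  M0 = (-0.0990, +0.0990, 0)
  M1 = (+0.0990, +0.0990, 0)
  M2 = (+0.0990, -0.0990, 0)
  M3 = (-0.0990, -0.0990, 0)
Detected image corners:
  c0 = (400.046275, 284.836761) px
  c1 = (557.222658, 286.432667) px
  c2 = (554.912729, 204.068893) px
  c3 = (407.888136, 206.260604) px
Planar DLT: solve 8×8 A·h = b for H (H[2,2]=1):
  H  [+652.60089 -178.47164 +478.26489]
  H  [-60.47466 +322.39919 +244.04322]
  H  [-0.23898 -0.34144 +1.00000]
B = K⁻¹H; ‖b₁‖=0.947313, ‖b₂‖=0.947313; λ = 2/(‖b₁‖+‖b₂‖) = 1.055617, sign → tz>0 ⇒ λ=+1.055617
r₁ = λ·B[:,0] = (+0.96765,-0.00209,-0.25228); r₂ = λ·B[:,1] = (-0.09196,+0.92824,-0.36043)
r₃ = r₁×r₂ = (+0.23493,+0.37197,+0.89803); SVD([r₁ r₂ r₃]) → R = UVᵀ:
  R  [+0.96765 -0.09196 +0.23493]
  R  [-0.00209 +0.92824 +0.37197]
  R  [-0.25228 -0.36043 +0.89803]
t = (+0.21033, -0.01175, +1.05562) m
tr R = 2.793922; θ = arccos((tr R − 1)/2) = 0.457949 rad = 26.239°
axis k = ((R−Rᵀ)₃₂, (R−Rᵀ)₁₃, (R−Rᵀ)₂₁) / (2 sinθ) = (-0.828293, +0.551001, +0.101629)
rvec = θ·k = (-0.379316, +0.252330, +0.046541)

rvec=(-0.3793, 0.2523, 0.0465) tvec=(0.2103, -0.0117, 1.0556)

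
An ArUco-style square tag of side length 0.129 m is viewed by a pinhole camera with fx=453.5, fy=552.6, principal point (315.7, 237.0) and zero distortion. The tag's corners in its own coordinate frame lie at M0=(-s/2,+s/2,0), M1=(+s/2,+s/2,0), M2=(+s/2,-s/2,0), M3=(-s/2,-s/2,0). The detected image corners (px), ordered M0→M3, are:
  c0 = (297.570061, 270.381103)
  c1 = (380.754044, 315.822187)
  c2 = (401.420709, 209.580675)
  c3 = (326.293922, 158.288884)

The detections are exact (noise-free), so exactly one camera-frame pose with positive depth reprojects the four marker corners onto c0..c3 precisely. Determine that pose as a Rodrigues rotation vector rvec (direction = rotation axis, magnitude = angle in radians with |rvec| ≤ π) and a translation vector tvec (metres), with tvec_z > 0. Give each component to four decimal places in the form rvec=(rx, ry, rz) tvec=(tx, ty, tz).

Intrinsics K: fx=453.5, fy=552.6, cx=315.7, cy=237.0
Marker side s = 0.129 m; corners in marker frame (Z=0):
  M0 = (-0.0645, +0.0645, 0)
  M1 = (+0.0645, +0.0645, 0)
  M2 = (+0.0645, -0.0645, 0)
  M3 = (-0.0645, -0.0645, 0)
Detected image corners:
  c0 = (297.570061, 270.381103) px
  c1 = (380.754044, 315.822187) px
  c2 = (401.420709, 209.580675) px
  c3 = (326.293922, 158.288884) px
Planar DLT: solve 8×8 A·h = b for H (H[2,2]=1):
  H  [+848.70698 -393.73538 +353.68694]
  H  [+536.10048 +707.08204 +237.52690]
  H  [+0.67215 -0.57937 +1.00000]
B = K⁻¹H; ‖b₁‖=1.699024, ‖b₂‖=1.699024; λ = 2/(‖b₁‖+‖b₂‖) = 0.588573, sign → tz>0 ⇒ λ=+0.588573
r₁ = λ·B[:,0] = (+0.82609,+0.40133,+0.39561); r₂ = λ·B[:,1] = (-0.27362,+0.89936,-0.34100)
r₃ = r₁×r₂ = (-0.49265,+0.17345,+0.85277); SVD([r₁ r₂ r₃]) → R = UVᵀ:
  R  [+0.82609 -0.27362 -0.49265]
  R  [+0.40133 +0.89936 +0.17345]
  R  [+0.39561 -0.34100 +0.85277]
t = (+0.04930, +0.00056, +0.58857) m
tr R = 2.578220; θ = arccos((tr R − 1)/2) = 0.661437 rad = 37.898°
axis k = ((R−Rᵀ)₃₂, (R−Rᵀ)₁₃, (R−Rᵀ)₂₁) / (2 sinθ) = (-0.418761, -0.723039, +0.549412)
rvec = θ·k = (-0.276984, -0.478245, +0.363402)

rvec=(-0.2770, -0.4782, 0.3634) tvec=(0.0493, 0.0006, 0.5886)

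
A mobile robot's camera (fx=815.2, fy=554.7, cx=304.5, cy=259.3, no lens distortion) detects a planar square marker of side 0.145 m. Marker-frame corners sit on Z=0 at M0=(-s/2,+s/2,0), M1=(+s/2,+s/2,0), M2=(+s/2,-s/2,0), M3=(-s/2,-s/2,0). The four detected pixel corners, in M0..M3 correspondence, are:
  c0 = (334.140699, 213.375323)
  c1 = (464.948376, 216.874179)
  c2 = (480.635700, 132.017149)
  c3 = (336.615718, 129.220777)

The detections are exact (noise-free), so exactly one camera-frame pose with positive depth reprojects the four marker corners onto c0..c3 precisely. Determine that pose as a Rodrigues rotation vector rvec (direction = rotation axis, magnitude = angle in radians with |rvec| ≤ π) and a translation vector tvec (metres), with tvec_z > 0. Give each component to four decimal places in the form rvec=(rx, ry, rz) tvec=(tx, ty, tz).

Intrinsics K: fx=815.2, fy=554.7, cx=304.5, cy=259.3
Marker side s = 0.145 m; corners in marker frame (Z=0):
  M0 = (-0.0725, +0.0725, 0)
  M1 = (+0.0725, +0.0725, 0)
  M2 = (+0.0725, -0.0725, 0)
  M3 = (-0.0725, -0.0725, 0)
Detected image corners:
  c0 = (334.140699, 213.375323) px
  c1 = (464.948376, 216.874179) px
  c2 = (480.635700, 132.017149) px
  c3 = (336.615718, 129.220777) px
Planar DLT: solve 8×8 A·h = b for H (H[2,2]=1):
  H  [+912.44396 +203.40589 +403.46101]
  H  [+7.67754 +696.48096 +174.87726]
  H  [-0.08183 +0.65769 +1.00000]
B = K⁻¹H; ‖b₁‖=1.153938, ‖b₂‖=1.153938; λ = 2/(‖b₁‖+‖b₂‖) = 0.866598, sign → tz>0 ⇒ λ=+0.866598
r₁ = λ·B[:,0] = (+0.99646,+0.04514,-0.07091); r₂ = λ·B[:,1] = (+0.00334,+0.82167,+0.56996)
r₃ = r₁×r₂ = (+0.08400,-0.56818,+0.81861); SVD([r₁ r₂ r₃]) → R = UVᵀ:
  R  [+0.99646 +0.00334 +0.08400]
  R  [+0.04514 +0.82167 -0.56818]
  R  [-0.07091 +0.56996 +0.81861]
t = (+0.10520, -0.13189, +0.86660) m
tr R = 2.636738; θ = arccos((tr R − 1)/2) = 0.612229 rad = 35.078°
axis k = ((R−Rᵀ)₃₂, (R−Rᵀ)₁₃, (R−Rᵀ)₂₁) / (2 sinθ) = (+0.990209, +0.134773, +0.036373)
rvec = θ·k = (+0.606234, +0.082512, +0.022269)

rvec=(0.6062, 0.0825, 0.0223) tvec=(0.1052, -0.1319, 0.8666)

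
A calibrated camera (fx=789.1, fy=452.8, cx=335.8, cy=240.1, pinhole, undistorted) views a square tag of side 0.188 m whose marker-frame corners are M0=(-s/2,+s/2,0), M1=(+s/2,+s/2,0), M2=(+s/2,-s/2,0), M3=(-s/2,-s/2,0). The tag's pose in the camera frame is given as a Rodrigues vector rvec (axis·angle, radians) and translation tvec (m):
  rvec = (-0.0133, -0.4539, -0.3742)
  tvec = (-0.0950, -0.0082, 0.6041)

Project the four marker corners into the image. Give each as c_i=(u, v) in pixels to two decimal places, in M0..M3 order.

Intrinsics K: fx=789.1, fy=452.8, cx=335.8, cy=240.1
Marker side s = 0.188 m; corners in marker frame (Z=0):
  M0 = (-0.0940, +0.0940, 0)
  M1 = (+0.0940, +0.0940, 0)
  M2 = (+0.0940, -0.0940, 0)
  M3 = (-0.0940, -0.0940, 0)
rvec = (-0.0133, -0.4539, -0.3742), |rvec| = θ = 0.58841 rad = 33.713°
Rodrigues: sinθ=0.55504, 1−cosθ=0.16818; R = I + sinθ·[k]× + (1−cosθ)·[k]×²:
    [+0.83191 +0.35591 -0.42574]
    [-0.35005 +0.93190 +0.09505]
    [+0.43058 +0.06996 +0.89984]
t = (-0.0950, -0.0082, 0.6041) m
M0: Pc = R·M0+t = (-0.13974, +0.11230, +0.57020); u = 789.1·(-0.13974)/0.57020 + 335.8 = 142.4089, v = 452.8·(+0.11230)/0.57020 + 240.1 = 329.2801
M1: Pc = R·M1+t = (+0.01666, +0.04649, +0.65115); u = 789.1·(+0.01666)/0.65115 + 335.8 = 355.9835, v = 452.8·(+0.04649)/0.65115 + 240.1 = 272.4313
M2: Pc = R·M2+t = (-0.05026, -0.12870, +0.63800); u = 789.1·(-0.05026)/0.63800 + 335.8 = 273.6414, v = 452.8·(-0.12870)/0.63800 + 240.1 = 148.7571
M3: Pc = R·M3+t = (-0.20666, -0.06289, +0.55705); u = 789.1·(-0.20666)/0.55705 + 335.8 = 43.0588, v = 452.8·(-0.06289)/0.55705 + 240.1 = 188.9763

c0=(142.41, 329.28) c1=(355.98, 272.43) c2=(273.64, 148.76) c3=(43.06, 188.98)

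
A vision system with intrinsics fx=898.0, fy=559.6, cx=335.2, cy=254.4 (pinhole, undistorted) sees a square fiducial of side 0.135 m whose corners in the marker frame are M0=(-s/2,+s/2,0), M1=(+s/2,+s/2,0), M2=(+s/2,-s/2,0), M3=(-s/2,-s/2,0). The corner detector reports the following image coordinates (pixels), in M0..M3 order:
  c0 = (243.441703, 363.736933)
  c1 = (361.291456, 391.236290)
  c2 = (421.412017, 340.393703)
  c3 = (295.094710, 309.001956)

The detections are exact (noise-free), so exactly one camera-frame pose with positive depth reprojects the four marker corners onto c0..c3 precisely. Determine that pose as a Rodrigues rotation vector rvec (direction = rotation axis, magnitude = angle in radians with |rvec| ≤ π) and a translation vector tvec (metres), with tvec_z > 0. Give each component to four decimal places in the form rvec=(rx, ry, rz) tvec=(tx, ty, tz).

Intrinsics K: fx=898.0, fy=559.6, cx=335.2, cy=254.4
Marker side s = 0.135 m; corners in marker frame (Z=0):
  M0 = (-0.0675, +0.0675, 0)
  M1 = (+0.0675, +0.0675, 0)
  M2 = (+0.0675, -0.0675, 0)
  M3 = (-0.0675, -0.0675, 0)
Detected image corners:
  c0 = (243.441703, 363.736933) px
  c1 = (361.291456, 391.236290) px
  c2 = (421.412017, 340.393703) px
  c3 = (295.094710, 309.001956) px
Planar DLT: solve 8×8 A·h = b for H (H[2,2]=1):
  H  [+971.34288 -213.44134 +330.01444]
  H  [+290.12935 +604.44407 +352.38174]
  H  [+0.20680 +0.60844 +1.00000]
B = K⁻¹H; ‖b₁‖=1.109910, ‖b₂‖=1.109910; λ = 2/(‖b₁‖+‖b₂‖) = 0.900974, sign → tz>0 ⇒ λ=+0.900974
r₁ = λ·B[:,0] = (+0.90501,+0.38241,+0.18632); r₂ = λ·B[:,1] = (-0.41877,+0.72396,+0.54819)
r₃ = r₁×r₂ = (+0.07474,-0.57414,+0.81534); SVD([r₁ r₂ r₃]) → R = UVᵀ:
  R  [+0.90501 -0.41877 +0.07474]
  R  [+0.38241 +0.72396 -0.57414]
  R  [+0.18632 +0.54819 +0.81534]
t = (-0.00520, +0.15775, +0.90097) m
tr R = 2.444312; θ = arccos((tr R − 1)/2) = 0.763882 rad = 43.767°
axis k = ((R−Rᵀ)₃₂, (R−Rᵀ)₁₃, (R−Rᵀ)₂₁) / (2 sinθ) = (+0.811245, -0.080652, +0.579117)
rvec = θ·k = (+0.619696, -0.061609, +0.442377)

rvec=(0.6197, -0.0616, 0.4424) tvec=(-0.0052, 0.1578, 0.9010)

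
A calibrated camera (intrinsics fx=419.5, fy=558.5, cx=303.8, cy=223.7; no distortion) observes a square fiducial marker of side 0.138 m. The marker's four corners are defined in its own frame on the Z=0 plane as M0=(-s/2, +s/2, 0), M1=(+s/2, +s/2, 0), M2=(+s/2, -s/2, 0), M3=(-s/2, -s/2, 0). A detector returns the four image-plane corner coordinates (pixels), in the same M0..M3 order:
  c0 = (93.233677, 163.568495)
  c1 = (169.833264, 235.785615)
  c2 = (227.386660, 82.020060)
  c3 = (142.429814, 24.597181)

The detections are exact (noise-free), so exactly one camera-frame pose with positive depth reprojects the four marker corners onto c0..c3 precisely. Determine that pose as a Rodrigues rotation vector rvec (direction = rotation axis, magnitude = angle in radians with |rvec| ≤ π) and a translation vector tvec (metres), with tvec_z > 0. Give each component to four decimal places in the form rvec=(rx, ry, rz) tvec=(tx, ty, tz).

rvec=(-0.0041, 0.4174, 0.5018) tvec=(-0.1671, -0.0830, 0.4729)

Intrinsics K: fx=419.5, fy=558.5, cx=303.8, cy=223.7
Marker side s = 0.138 m; corners in marker frame (Z=0):
  M0 = (-0.0690, +0.0690, 0)
  M1 = (+0.0690, +0.0690, 0)
  M2 = (+0.0690, -0.0690, 0)
  M3 = (-0.0690, -0.0690, 0)
Detected image corners:
  c0 = (93.233677, 163.568495) px
  c1 = (169.833264, 235.785615) px
  c2 = (227.386660, 82.020060) px
  c3 = (142.429814, 24.597181) px
Planar DLT: solve 8×8 A·h = b for H (H[2,2]=1):
  H  [+454.62883 -352.52488 +155.54738]
  H  [+366.30674 +1083.60055 +125.68947]
  H  [-0.82348 +0.20559 +1.00000]
B = K⁻¹H; ‖b₁‖=2.114819, ‖b₂‖=2.114819; λ = 2/(‖b₁‖+‖b₂‖) = 0.472854, sign → tz>0 ⇒ λ=+0.472854
r₁ = λ·B[:,0] = (+0.79444,+0.46610,-0.38938); r₂ = λ·B[:,1] = (-0.46776,+0.87849,+0.09721)
r₃ = r₁×r₂ = (+0.38738,+0.10491,+0.91593); SVD([r₁ r₂ r₃]) → R = UVᵀ:
  R  [+0.79444 -0.46776 +0.38738]
  R  [+0.46610 +0.87849 +0.10491]
  R  [-0.38938 +0.09721 +0.91593]
t = (-0.16711, -0.08298, +0.47285) m
tr R = 2.588864; θ = arccos((tr R − 1)/2) = 0.652725 rad = 37.398°
axis k = ((R−Rᵀ)₃₂, (R−Rᵀ)₁₃, (R−Rᵀ)₂₁) / (2 sinθ) = (-0.006335, +0.639467, +0.768793)
rvec = θ·k = (-0.004135, +0.417396, +0.501810)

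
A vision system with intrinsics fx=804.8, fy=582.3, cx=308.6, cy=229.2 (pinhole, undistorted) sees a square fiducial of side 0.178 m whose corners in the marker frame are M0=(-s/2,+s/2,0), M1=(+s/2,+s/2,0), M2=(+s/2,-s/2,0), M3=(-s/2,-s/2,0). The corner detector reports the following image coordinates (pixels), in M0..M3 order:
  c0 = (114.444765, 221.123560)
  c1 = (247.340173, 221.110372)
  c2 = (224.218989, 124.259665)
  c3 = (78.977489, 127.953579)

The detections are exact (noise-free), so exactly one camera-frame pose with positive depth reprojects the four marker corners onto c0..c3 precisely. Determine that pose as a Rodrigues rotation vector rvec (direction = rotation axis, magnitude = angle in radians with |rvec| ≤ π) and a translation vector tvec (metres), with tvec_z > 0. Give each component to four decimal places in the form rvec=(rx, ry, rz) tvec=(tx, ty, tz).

Intrinsics K: fx=804.8, fy=582.3, cx=308.6, cy=229.2
Marker side s = 0.178 m; corners in marker frame (Z=0):
  M0 = (-0.0890, +0.0890, 0)
  M1 = (+0.0890, +0.0890, 0)
  M2 = (+0.0890, -0.0890, 0)
  M3 = (-0.0890, -0.0890, 0)
Detected image corners:
  c0 = (114.444765, 221.123560) px
  c1 = (247.340173, 221.110372) px
  c2 = (224.218989, 124.259665) px
  c3 = (78.977489, 127.953579) px
Planar DLT: solve 8×8 A·h = b for H (H[2,2]=1):
  H  [+745.18650 +255.37896 +165.67097]
  H  [-45.86236 +627.73628 +175.92197]
  H  [-0.20706 +0.54236 +1.00000]
B = K⁻¹H; ‖b₁‖=1.026431, ‖b₂‖=1.026431; λ = 2/(‖b₁‖+‖b₂‖) = 0.974250, sign → tz>0 ⇒ λ=+0.974250
r₁ = λ·B[:,0] = (+0.97944,+0.00267,-0.20173); r₂ = λ·B[:,1] = (+0.10653,+0.84229,+0.52840)
r₃ = r₁×r₂ = (+0.17132,-0.53902,+0.82468); SVD([r₁ r₂ r₃]) → R = UVᵀ:
  R  [+0.97944 +0.10653 +0.17132]
  R  [+0.00267 +0.84229 -0.53902]
  R  [-0.20173 +0.52840 +0.82468]
t = (-0.17302, -0.08914, +0.97425) m
tr R = 2.646406; θ = arccos((tr R − 1)/2) = 0.603767 rad = 34.593°
axis k = ((R−Rᵀ)₃₂, (R−Rᵀ)₁₃, (R−Rᵀ)₂₁) / (2 sinθ) = (+0.940051, +0.328539, -0.091471)
rvec = θ·k = (+0.567571, +0.198361, -0.055227)

rvec=(0.5676, 0.1984, -0.0552) tvec=(-0.1730, -0.0891, 0.9742)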